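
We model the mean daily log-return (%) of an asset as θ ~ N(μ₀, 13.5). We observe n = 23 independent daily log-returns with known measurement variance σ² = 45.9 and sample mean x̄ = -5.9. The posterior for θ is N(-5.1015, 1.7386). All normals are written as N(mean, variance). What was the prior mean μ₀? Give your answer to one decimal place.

μ₀ = 0.3

With known observation variance, the Normal–Normal posterior has precision τ_n = τ₀ + n/σ² and mean μ_n = (τ₀μ₀ + (n/σ²)x̄)/τ_n.
Here τ₀ = 1/13.5 = 0.074074 and τ_data = 23/45.9 = 0.501089, so τ_n = 0.575163.
Rearranging for μ₀: μ₀ = (μ_n·τ_n − τ_data·x̄)/τ₀ = (-5.1015·0.575163 − 0.501089·-5.9) / 0.074074 = 0.022231/0.074074 ≈ 0.3.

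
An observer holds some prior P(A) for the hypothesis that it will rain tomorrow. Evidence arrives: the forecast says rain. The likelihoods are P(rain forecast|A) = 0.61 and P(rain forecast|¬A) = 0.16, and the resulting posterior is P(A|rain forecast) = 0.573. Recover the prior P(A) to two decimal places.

P(A) = 0.26

Bayes' rule in odds form gives O(A|E) = O(A)·[P(E|A)/P(E|¬A)], hence O(A) = O(A|E)/LR.
Posterior odds = 0.573/(1−0.573) = 1.3419. LR = 0.61/0.16 = 3.8125.
Prior odds = 1.3419/3.8125 = 0.3520, so P(A) = 0.3520/(1+0.3520) ≈ 0.26.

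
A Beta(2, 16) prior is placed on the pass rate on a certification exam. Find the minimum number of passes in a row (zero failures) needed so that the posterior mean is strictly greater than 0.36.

After k passes and 0 failures the posterior is Beta(2+k, 16), with mean (2+k)/(2+16+k).
Set (2+k)/(18+k) > 0.36 and solve: k > (0.36·18 − 2)/(1 − 0.36) = 7.000.
The smallest integer exceeding 7.000 is 8, and checking k=8: (10)/(26) = 0.3846 > 0.36.

k = 8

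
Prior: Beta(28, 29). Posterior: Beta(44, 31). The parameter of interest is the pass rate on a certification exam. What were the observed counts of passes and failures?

16 passes and 2 failures

Under Beta–binomial conjugacy the posterior parameters are (α+s, β+f).
So s = 44 − 28 = 16 and f = 31 − 29 = 2.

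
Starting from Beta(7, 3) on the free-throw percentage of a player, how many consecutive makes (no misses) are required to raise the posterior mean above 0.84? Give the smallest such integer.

k = 9

After k makes and 0 misses the posterior is Beta(7+k, 3), with mean (7+k)/(7+3+k).
Set (7+k)/(10+k) > 0.84 and solve: k > (0.84·10 − 7)/(1 − 0.84) = 8.750.
The smallest integer exceeding 8.750 is 9, and checking k=9: (16)/(19) = 0.8421 > 0.84.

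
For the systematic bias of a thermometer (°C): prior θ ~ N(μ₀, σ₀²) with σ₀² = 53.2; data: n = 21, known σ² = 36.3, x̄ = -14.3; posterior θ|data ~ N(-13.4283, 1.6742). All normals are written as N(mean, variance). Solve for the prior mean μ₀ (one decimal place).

μ₀ = 13.4

With known observation variance, the Normal–Normal posterior has precision τ_n = τ₀ + n/σ² and mean μ_n = (τ₀μ₀ + (n/σ²)x̄)/τ_n.
Here τ₀ = 1/53.2 = 0.018797 and τ_data = 21/36.3 = 0.578512, so τ_n = 0.597309.
Rearranging for μ₀: μ₀ = (μ_n·τ_n − τ_data·x̄)/τ₀ = (-13.4283·0.597309 − 0.578512·-14.3) / 0.018797 = 0.251877/0.018797 ≈ 13.4.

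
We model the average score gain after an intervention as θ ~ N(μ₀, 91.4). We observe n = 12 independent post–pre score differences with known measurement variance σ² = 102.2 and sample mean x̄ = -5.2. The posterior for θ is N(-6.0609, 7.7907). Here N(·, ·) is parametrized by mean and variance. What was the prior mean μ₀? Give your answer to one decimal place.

With known observation variance, the Normal–Normal posterior has precision τ_n = τ₀ + n/σ² and mean μ_n = (τ₀μ₀ + (n/σ²)x̄)/τ_n.
Here τ₀ = 1/91.4 = 0.010941 and τ_data = 12/102.2 = 0.117417, so τ_n = 0.128358.
Rearranging for μ₀: μ₀ = (μ_n·τ_n − τ_data·x̄)/τ₀ = (-6.0609·0.128358 − 0.117417·-5.2) / 0.010941 = -0.167397/0.010941 ≈ -15.3.

μ₀ = -15.3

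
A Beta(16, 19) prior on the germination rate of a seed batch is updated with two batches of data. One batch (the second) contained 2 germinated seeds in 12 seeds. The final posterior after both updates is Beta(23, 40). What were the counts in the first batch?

5 germinated seeds and 11 non-germinating seeds

Sequential conjugate updates are equivalent to a single update on the pooled data, so total successes = posterior α − prior α and total failures = posterior β − prior β.
Total across both batches: 23−16=7 germinated seeds, 40−19=21 non-germinating seeds.
Subtract the second batch: 7−2=5 germinated seeds and 21−10=11 non-germinating seeds.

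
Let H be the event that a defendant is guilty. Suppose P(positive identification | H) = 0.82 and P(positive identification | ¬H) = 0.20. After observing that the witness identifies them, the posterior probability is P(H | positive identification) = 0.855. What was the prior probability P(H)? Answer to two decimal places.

Bayes' rule in odds form gives O(H|E) = O(H)·[P(E|H)/P(E|¬H)], hence O(H) = O(H|E)/LR.
Posterior odds = 0.855/(1−0.855) = 5.8966. LR = 0.82/0.20 = 4.1000.
Prior odds = 5.8966/4.1000 = 1.4382, so P(H) = 1.4382/(1+1.4382) ≈ 0.59.

P(H) = 0.59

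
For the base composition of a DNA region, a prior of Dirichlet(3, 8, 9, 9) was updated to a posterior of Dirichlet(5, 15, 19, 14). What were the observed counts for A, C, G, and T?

counts (2, 7, 10, 5)

For a Dirichlet(α) prior with multinomial counts c, the posterior is Dirichlet(α + c) componentwise.
Counts are posterior − prior componentwise: 5−3=2, 15−8=7, 19−9=10, 14−9=5.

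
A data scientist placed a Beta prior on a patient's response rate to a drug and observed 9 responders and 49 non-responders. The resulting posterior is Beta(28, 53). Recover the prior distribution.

Under Beta–binomial conjugacy the posterior parameters are (α+s, β+f).
So α = 28 − 9 = 19 and β = 53 − 49 = 4.

Beta(19, 4)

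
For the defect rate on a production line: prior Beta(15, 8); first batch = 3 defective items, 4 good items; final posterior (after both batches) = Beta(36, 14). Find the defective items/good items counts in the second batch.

Sequential conjugate updates are equivalent to a single update on the pooled data, so total successes = posterior α − prior α and total failures = posterior β − prior β.
Total across both batches: 36−15=21 defective items, 14−8=6 good items.
Subtract the first batch: 21−3=18 defective items and 6−4=2 good items.

18 defective items and 2 good items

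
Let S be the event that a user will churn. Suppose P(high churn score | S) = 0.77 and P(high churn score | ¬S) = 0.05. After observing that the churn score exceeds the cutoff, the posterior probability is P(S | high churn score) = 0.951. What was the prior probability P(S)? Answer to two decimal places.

Bayes' rule in odds form gives O(S|E) = O(S)·[P(E|S)/P(E|¬S)], hence O(S) = O(S|E)/LR.
Posterior odds = 0.951/(1−0.951) = 19.4082. LR = 0.77/0.05 = 15.4000.
Prior odds = 19.4082/15.4000 = 1.2603, so P(S) = 1.2603/(1+1.2603) ≈ 0.56.

P(S) = 0.56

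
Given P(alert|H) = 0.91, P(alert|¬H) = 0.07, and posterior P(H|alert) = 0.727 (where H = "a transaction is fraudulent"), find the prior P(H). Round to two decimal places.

In odds form, posterior odds = prior odds × likelihood ratio, so prior odds = posterior odds ÷ LR.
Posterior odds = 0.727/(1−0.727) = 2.6630. LR = 0.91/0.07 = 13.0000.
Prior odds = 2.6630/13.0000 = 0.2048, so P(H) = 0.2048/(1+0.2048) ≈ 0.17.

P(H) = 0.17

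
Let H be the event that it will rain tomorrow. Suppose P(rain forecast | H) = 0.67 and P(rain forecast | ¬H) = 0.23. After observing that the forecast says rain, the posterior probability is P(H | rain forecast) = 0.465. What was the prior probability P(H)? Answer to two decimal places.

P(H) = 0.23

Bayes' rule in odds form gives O(H|E) = O(H)·[P(E|H)/P(E|¬H)], hence O(H) = O(H|E)/LR.
Posterior odds = 0.465/(1−0.465) = 0.8692. LR = 0.67/0.23 = 2.9130.
Prior odds = 0.8692/2.9130 = 0.2984, so P(H) = 0.2984/(1+0.2984) ≈ 0.23.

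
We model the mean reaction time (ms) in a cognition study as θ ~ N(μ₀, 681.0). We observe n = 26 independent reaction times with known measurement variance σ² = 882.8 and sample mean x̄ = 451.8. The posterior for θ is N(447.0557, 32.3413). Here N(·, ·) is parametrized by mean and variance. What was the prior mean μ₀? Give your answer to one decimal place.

The posterior mean is a precision-weighted average: μ_n = (τ₀μ₀ + τ_data·x̄)/(τ₀+τ_data), with τ₀=1/σ₀² and τ_data=n/σ².
Here τ₀ = 1/681.0 = 0.001468 and τ_data = 26/882.8 = 0.029452, so τ_n = 0.030920.
Rearranging for μ₀: μ₀ = (μ_n·τ_n − τ_data·x̄)/τ₀ = (447.0557·0.030920 − 0.029452·451.8) / 0.001468 = 0.516549/0.001468 ≈ 351.9.

μ₀ = 351.9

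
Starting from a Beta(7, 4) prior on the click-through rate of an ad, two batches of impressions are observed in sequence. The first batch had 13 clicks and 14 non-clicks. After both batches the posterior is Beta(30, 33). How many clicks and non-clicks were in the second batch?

Because Beta–binomial updating is additive in the counts, the combined data contributed (α_post−α_prior, β_post−β_prior) successes and failures.
Total across both batches: 30−7=23 clicks, 33−4=29 non-clicks.
Subtract the first batch: 23−13=10 clicks and 29−14=15 non-clicks.

10 clicks and 15 non-clicks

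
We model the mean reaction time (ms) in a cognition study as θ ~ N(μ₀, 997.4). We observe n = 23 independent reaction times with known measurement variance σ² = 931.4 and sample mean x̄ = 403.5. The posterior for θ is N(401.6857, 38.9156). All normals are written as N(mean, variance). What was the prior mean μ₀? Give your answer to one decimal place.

The posterior mean is a precision-weighted average: μ_n = (τ₀μ₀ + τ_data·x̄)/(τ₀+τ_data), with τ₀=1/σ₀² and τ_data=n/σ².
Here τ₀ = 1/997.4 = 0.001003 and τ_data = 23/931.4 = 0.024694, so τ_n = 0.025697.
Rearranging for μ₀: μ₀ = (μ_n·τ_n − τ_data·x̄)/τ₀ = (401.6857·0.025697 − 0.024694·403.5) / 0.001003 = 0.358088/0.001003 ≈ 357.0.

μ₀ = 357.0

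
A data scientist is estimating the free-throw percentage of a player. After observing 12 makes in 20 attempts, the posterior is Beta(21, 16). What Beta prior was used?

Beta(9, 8)

Under Beta–binomial conjugacy the posterior parameters are (α+s, β+f).
Subtract the data counts: 21−12=9, 16−8=8.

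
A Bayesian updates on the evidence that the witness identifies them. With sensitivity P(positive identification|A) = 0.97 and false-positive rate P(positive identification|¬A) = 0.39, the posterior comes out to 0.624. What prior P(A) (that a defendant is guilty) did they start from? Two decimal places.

P(A) = 0.40

In odds form, posterior odds = prior odds × likelihood ratio, so prior odds = posterior odds ÷ LR.
Posterior odds = 0.624/(1−0.624) = 1.6596. LR = 0.97/0.39 = 2.4872.
Prior odds = 1.6596/2.4872 = 0.6673, so P(A) = 0.6673/(1+0.6673) ≈ 0.40.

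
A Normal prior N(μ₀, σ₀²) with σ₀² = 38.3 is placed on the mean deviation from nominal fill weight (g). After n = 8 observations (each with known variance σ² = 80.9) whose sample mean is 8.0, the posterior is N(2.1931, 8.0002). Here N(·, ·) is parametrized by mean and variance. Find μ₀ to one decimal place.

μ₀ = -19.8

With known observation variance, the Normal–Normal posterior has precision τ_n = τ₀ + n/σ² and mean μ_n = (τ₀μ₀ + (n/σ²)x̄)/τ_n.
Here τ₀ = 1/38.3 = 0.026110 and τ_data = 8/80.9 = 0.098888, so τ_n = 0.124998.
Rearranging for μ₀: μ₀ = (μ_n·τ_n − τ_data·x̄)/τ₀ = (2.1931·0.124998 − 0.098888·8.0) / 0.026110 = -0.516971/0.026110 ≈ -19.8.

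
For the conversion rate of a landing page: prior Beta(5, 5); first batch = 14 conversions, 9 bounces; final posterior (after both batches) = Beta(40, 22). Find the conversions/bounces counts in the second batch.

Because Beta–binomial updating is additive in the counts, the combined data contributed (α_post−α_prior, β_post−β_prior) successes and failures.
Total across both batches: 40−5=35 conversions, 22−5=17 bounces.
Subtract the first batch: 35−14=21 conversions and 17−9=8 bounces.

21 conversions and 8 bounces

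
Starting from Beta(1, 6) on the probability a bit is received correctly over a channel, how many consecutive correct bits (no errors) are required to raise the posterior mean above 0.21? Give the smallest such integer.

k = 1

After k correct bits and 0 errors the posterior is Beta(1+k, 6), with mean (1+k)/(1+6+k).
Set (1+k)/(7+k) > 0.21 and solve: k > (0.21·7 − 1)/(1 − 0.21) = 0.595.
The smallest integer exceeding 0.595 is 1, and checking k=1: (2)/(8) = 0.2500 > 0.21.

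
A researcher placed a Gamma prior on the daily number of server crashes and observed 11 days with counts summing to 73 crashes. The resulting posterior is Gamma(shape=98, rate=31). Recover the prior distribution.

A Gamma(α, β) prior (rate parametrization) on a Poisson rate with n observations summing to S gives posterior Gamma(α+S, β+n).
So α = 98 − 73 = 25 and β = 31 − 11 = 20.

Gamma(shape=25, rate=20)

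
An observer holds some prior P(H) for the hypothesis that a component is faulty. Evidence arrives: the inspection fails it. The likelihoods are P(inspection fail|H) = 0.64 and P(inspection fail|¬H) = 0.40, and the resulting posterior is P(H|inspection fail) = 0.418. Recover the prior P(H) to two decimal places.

P(H) = 0.31

In odds form, posterior odds = prior odds × likelihood ratio, so prior odds = posterior odds ÷ LR.
Posterior odds = 0.418/(1−0.418) = 0.7182. LR = 0.64/0.40 = 1.6000.
Prior odds = 0.7182/1.6000 = 0.4489, so P(H) = 0.4489/(1+0.4489) ≈ 0.31.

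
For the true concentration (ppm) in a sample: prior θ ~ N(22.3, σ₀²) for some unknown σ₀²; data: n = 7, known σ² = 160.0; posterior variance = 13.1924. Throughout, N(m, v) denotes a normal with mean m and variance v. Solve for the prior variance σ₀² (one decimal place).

Posterior precision equals prior precision plus data precision: 1/σ_n² = 1/σ₀² + n/σ².
So 1/σ₀² = 1/13.1924 − 7/160.0 = 0.075801 − 0.043750 = 0.032051.
Hence σ₀² = 1/0.032051 ≈ 31.2.

σ₀² = 31.2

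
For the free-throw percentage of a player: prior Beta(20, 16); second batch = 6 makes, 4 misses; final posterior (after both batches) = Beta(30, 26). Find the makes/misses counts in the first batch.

4 makes and 6 misses

Because Beta–binomial updating is additive in the counts, the combined data contributed (α_post−α_prior, β_post−β_prior) successes and failures.
Total across both batches: 30−20=10 makes, 26−16=10 misses.
Subtract the second batch: 10−6=4 makes and 10−4=6 misses.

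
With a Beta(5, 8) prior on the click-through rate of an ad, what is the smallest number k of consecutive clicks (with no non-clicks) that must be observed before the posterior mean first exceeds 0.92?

k = 88

After k clicks and 0 non-clicks the posterior is Beta(5+k, 8), with mean (5+k)/(5+8+k).
Set (5+k)/(13+k) > 0.92 and solve: k > (0.92·13 − 5)/(1 − 0.92) = 87.000.
The smallest integer exceeding 87.000 is 88, and checking k=88: (93)/(101) = 0.9208 > 0.92.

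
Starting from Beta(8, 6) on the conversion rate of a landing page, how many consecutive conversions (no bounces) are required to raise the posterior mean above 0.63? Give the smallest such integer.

k = 3

After k conversions and 0 bounces the posterior is Beta(8+k, 6), with mean (8+k)/(8+6+k).
Set (8+k)/(14+k) > 0.63 and solve: k > (0.63·14 − 8)/(1 − 0.63) = 2.216.
The smallest integer exceeding 2.216 is 3.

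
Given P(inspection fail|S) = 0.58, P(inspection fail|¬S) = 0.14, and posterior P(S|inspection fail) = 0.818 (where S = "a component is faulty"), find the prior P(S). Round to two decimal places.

Bayes' rule in odds form gives O(S|E) = O(S)·[P(E|S)/P(E|¬S)], hence O(S) = O(S|E)/LR.
Posterior odds = 0.818/(1−0.818) = 4.4945. LR = 0.58/0.14 = 4.1429.
Prior odds = 4.4945/4.1429 = 1.0849, so P(S) = 1.0849/(1+1.0849) ≈ 0.52.

P(S) = 0.52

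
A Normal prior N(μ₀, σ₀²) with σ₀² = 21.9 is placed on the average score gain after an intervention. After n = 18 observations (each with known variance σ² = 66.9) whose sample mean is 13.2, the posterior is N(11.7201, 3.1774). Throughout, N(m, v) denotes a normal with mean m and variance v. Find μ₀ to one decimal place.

μ₀ = 3.0

The posterior mean is a precision-weighted average: μ_n = (τ₀μ₀ + τ_data·x̄)/(τ₀+τ_data), with τ₀=1/σ₀² and τ_data=n/σ².
Here τ₀ = 1/21.9 = 0.045662 and τ_data = 18/66.9 = 0.269058, so τ_n = 0.314720.
Rearranging for μ₀: μ₀ = (μ_n·τ_n − τ_data·x̄)/τ₀ = (11.7201·0.314720 − 0.269058·13.2) / 0.045662 = 0.136984/0.045662 ≈ 3.0.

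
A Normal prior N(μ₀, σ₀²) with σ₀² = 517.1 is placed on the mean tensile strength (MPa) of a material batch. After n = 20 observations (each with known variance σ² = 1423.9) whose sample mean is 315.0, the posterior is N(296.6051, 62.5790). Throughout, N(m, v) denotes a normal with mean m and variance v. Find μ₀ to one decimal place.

μ₀ = 163.0

The posterior mean is a precision-weighted average: μ_n = (τ₀μ₀ + τ_data·x̄)/(τ₀+τ_data), with τ₀=1/σ₀² and τ_data=n/σ².
Here τ₀ = 1/517.1 = 0.001934 and τ_data = 20/1423.9 = 0.014046, so τ_n = 0.015980.
Rearranging for μ₀: μ₀ = (μ_n·τ_n − τ_data·x̄)/τ₀ = (296.6051·0.015980 − 0.014046·315.0) / 0.001934 = 0.315259/0.001934 ≈ 163.0.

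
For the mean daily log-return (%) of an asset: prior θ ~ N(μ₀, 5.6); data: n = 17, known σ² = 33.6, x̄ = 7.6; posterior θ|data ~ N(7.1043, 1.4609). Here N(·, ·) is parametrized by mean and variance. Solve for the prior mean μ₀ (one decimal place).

The posterior mean is a precision-weighted average: μ_n = (τ₀μ₀ + τ_data·x̄)/(τ₀+τ_data), with τ₀=1/σ₀² and τ_data=n/σ².
Here τ₀ = 1/5.6 = 0.178571 and τ_data = 17/33.6 = 0.505952, so τ_n = 0.684523.
Rearranging for μ₀: μ₀ = (μ_n·τ_n − τ_data·x̄)/τ₀ = (7.1043·0.684523 − 0.505952·7.6) / 0.178571 = 1.017822/0.178571 ≈ 5.7.

μ₀ = 5.7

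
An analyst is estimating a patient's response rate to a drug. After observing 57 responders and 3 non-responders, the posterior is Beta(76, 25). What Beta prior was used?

Beta is conjugate to the binomial likelihood: posterior = Beta(α+s, β+f).
So α = 76 − 57 = 19 and β = 25 − 3 = 22.

Beta(19, 22)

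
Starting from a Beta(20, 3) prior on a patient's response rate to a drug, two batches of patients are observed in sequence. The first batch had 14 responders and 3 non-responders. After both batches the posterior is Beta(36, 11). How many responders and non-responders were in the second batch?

Because Beta–binomial updating is additive in the counts, the combined data contributed (α_post−α_prior, β_post−β_prior) successes and failures.
Total across both batches: 36−20=16 responders, 11−3=8 non-responders.
Subtract the first batch: 16−14=2 responders and 8−3=5 non-responders.

2 responders and 5 non-responders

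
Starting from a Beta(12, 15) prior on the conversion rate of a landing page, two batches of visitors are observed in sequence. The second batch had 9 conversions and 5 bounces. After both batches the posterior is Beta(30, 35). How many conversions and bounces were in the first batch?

9 conversions and 15 bounces

Because Beta–binomial updating is additive in the counts, the combined data contributed (α_post−α_prior, β_post−β_prior) successes and failures.
Total across both batches: 30−12=18 conversions, 35−15=20 bounces.
Subtract the second batch: 18−9=9 conversions and 20−5=15 bounces.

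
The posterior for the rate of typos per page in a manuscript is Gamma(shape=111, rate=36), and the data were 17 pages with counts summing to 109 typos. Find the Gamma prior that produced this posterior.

A Gamma(α, β) prior (rate parametrization) on a Poisson rate with n observations summing to S gives posterior Gamma(α+S, β+n).
So α = 111 − 109 = 2 and β = 36 − 17 = 19.

Gamma(shape=2, rate=19)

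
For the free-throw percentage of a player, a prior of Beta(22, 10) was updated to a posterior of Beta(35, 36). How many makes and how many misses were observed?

13 makes and 26 misses

A Beta(α, β) prior with s successes and f failures in binomial data gives a Beta(α+s, β+f) posterior.
Match parameters: s=35−22=13, f=36−10=26.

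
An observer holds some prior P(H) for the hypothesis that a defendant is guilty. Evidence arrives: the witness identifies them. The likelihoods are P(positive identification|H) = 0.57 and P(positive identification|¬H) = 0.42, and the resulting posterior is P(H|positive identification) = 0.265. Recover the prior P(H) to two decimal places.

Bayes' rule in odds form gives O(H|E) = O(H)·[P(E|H)/P(E|¬H)], hence O(H) = O(H|E)/LR.
Posterior odds = 0.265/(1−0.265) = 0.3605. LR = 0.57/0.42 = 1.3571.
Prior odds = 0.3605/1.3571 = 0.2656, so P(H) = 0.2656/(1+0.2656) ≈ 0.21.

P(H) = 0.21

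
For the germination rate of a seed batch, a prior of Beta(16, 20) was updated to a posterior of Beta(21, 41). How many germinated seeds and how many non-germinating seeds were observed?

Beta is conjugate to the binomial likelihood: posterior = Beta(α+s, β+f).
Match parameters: s=21−16=5, f=41−20=21.

5 germinated seeds and 21 non-germinating seeds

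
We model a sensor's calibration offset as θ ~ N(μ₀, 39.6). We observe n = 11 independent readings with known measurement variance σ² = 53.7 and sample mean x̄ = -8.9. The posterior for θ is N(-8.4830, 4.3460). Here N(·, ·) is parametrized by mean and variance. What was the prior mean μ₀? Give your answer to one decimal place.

With known observation variance, the Normal–Normal posterior has precision τ_n = τ₀ + n/σ² and mean μ_n = (τ₀μ₀ + (n/σ²)x̄)/τ_n.
Here τ₀ = 1/39.6 = 0.025253 and τ_data = 11/53.7 = 0.204842, so τ_n = 0.230095.
Rearranging for μ₀: μ₀ = (μ_n·τ_n − τ_data·x̄)/τ₀ = (-8.4830·0.230095 − 0.204842·-8.9) / 0.025253 = -0.128802/0.025253 ≈ -5.1.

μ₀ = -5.1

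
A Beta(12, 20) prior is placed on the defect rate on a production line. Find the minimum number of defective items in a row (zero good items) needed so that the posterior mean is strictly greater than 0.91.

k = 191

After k defective items and 0 good items the posterior is Beta(12+k, 20), with mean (12+k)/(12+20+k).
Set (12+k)/(32+k) > 0.91 and solve: k > (0.91·32 − 12)/(1 − 0.91) = 190.222.
The smallest integer exceeding 190.222 is 191.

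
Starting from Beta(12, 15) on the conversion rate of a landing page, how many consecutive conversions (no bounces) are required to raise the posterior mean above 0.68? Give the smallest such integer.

k = 20

After k conversions and 0 bounces the posterior is Beta(12+k, 15), with mean (12+k)/(12+15+k).
Set (12+k)/(27+k) > 0.68 and solve: k > (0.68·27 − 12)/(1 − 0.68) = 19.875.
The smallest integer exceeding 19.875 is 20.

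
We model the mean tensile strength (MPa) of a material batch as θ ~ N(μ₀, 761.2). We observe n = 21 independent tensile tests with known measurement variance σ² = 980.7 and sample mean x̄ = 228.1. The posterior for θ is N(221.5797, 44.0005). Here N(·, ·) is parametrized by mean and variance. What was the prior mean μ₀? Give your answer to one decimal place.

μ₀ = 115.3

With known observation variance, the Normal–Normal posterior has precision τ_n = τ₀ + n/σ² and mean μ_n = (τ₀μ₀ + (n/σ²)x̄)/τ_n.
Here τ₀ = 1/761.2 = 0.001314 and τ_data = 21/980.7 = 0.021413, so τ_n = 0.022727.
Rearranging for μ₀: μ₀ = (μ_n·τ_n − τ_data·x̄)/τ₀ = (221.5797·0.022727 − 0.021413·228.1) / 0.001314 = 0.151537/0.001314 ≈ 115.3.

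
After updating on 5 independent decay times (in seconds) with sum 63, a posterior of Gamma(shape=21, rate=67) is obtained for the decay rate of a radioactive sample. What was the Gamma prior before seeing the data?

Gamma–exponential conjugacy: posterior shape = α + n, posterior rate = β + Σtᵢ.
So α = 21 − 5 = 16 and β = 67 − 63 = 4.

Gamma(shape=16, rate=4)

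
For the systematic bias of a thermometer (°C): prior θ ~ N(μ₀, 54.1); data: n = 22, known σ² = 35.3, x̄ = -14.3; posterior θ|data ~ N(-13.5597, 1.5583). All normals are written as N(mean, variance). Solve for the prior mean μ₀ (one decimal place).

The posterior mean is a precision-weighted average: μ_n = (τ₀μ₀ + τ_data·x̄)/(τ₀+τ_data), with τ₀=1/σ₀² and τ_data=n/σ².
Here τ₀ = 1/54.1 = 0.018484 and τ_data = 22/35.3 = 0.623229, so τ_n = 0.641713.
Rearranging for μ₀: μ₀ = (μ_n·τ_n − τ_data·x̄)/τ₀ = (-13.5597·0.641713 − 0.623229·-14.3) / 0.018484 = 0.210739/0.018484 ≈ 11.4.

μ₀ = 11.4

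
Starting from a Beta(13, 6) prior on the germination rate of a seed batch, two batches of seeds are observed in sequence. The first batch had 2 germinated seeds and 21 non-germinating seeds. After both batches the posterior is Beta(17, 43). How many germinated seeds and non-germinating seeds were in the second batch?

2 germinated seeds and 16 non-germinating seeds

Because Beta–binomial updating is additive in the counts, the combined data contributed (α_post−α_prior, β_post−β_prior) successes and failures.
Total across both batches: 17−13=4 germinated seeds, 43−6=37 non-germinating seeds.
Subtract the first batch: 4−2=2 germinated seeds and 37−21=16 non-germinating seeds.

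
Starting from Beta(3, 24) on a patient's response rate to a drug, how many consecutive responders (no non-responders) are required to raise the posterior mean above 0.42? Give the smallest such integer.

k = 15

After k responders and 0 non-responders the posterior is Beta(3+k, 24), with mean (3+k)/(3+24+k).
Set (3+k)/(27+k) > 0.42 and solve: k > (0.42·27 − 3)/(1 − 0.42) = 14.379.
The smallest integer exceeding 14.379 is 15.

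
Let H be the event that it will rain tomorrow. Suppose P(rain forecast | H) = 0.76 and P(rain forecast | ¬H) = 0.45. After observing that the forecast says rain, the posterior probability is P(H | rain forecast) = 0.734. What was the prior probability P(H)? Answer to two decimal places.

P(H) = 0.62

Bayes' rule in odds form gives O(H|E) = O(H)·[P(E|H)/P(E|¬H)], hence O(H) = O(H|E)/LR.
Posterior odds = 0.734/(1−0.734) = 2.7594. LR = 0.76/0.45 = 1.6889.
Prior odds = 2.7594/1.6889 = 1.6338, so P(H) = 1.6338/(1+1.6338) ≈ 0.62.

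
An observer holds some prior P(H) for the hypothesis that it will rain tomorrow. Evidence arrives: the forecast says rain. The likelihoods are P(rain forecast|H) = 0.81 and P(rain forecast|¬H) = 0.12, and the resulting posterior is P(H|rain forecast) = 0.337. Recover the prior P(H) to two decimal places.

Bayes' rule in odds form gives O(H|E) = O(H)·[P(E|H)/P(E|¬H)], hence O(H) = O(H|E)/LR.
Posterior odds = 0.337/(1−0.337) = 0.5083. LR = 0.81/0.12 = 6.7500.
Prior odds = 0.5083/6.7500 = 0.0753, so P(H) = 0.0753/(1+0.0753) ≈ 0.07.

P(H) = 0.07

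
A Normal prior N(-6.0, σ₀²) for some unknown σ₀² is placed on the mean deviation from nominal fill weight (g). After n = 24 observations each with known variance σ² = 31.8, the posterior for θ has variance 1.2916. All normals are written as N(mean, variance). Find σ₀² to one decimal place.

σ₀² = 51.2

Posterior precision equals prior precision plus data precision: 1/σ_n² = 1/σ₀² + n/σ².
So 1/σ₀² = 1/1.2916 − 24/31.8 = 0.774234 − 0.754717 = 0.019517.
Hence σ₀² = 1/0.019517 ≈ 51.2.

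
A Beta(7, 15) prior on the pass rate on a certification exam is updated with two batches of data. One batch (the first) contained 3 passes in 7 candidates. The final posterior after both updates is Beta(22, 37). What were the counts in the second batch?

12 passes and 18 failures

Sequential conjugate updates are equivalent to a single update on the pooled data, so total successes = posterior α − prior α and total failures = posterior β − prior β.
Total across both batches: 22−7=15 passes, 37−15=22 failures.
Subtract the first batch: 15−3=12 passes and 22−4=18 failures.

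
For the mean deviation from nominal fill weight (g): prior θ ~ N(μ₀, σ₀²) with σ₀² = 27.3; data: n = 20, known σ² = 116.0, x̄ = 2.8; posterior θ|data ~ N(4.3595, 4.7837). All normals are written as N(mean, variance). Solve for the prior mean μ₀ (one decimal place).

μ₀ = 11.7

The posterior mean is a precision-weighted average: μ_n = (τ₀μ₀ + τ_data·x̄)/(τ₀+τ_data), with τ₀=1/σ₀² and τ_data=n/σ².
Here τ₀ = 1/27.3 = 0.036630 and τ_data = 20/116.0 = 0.172414, so τ_n = 0.209044.
Rearranging for μ₀: μ₀ = (μ_n·τ_n − τ_data·x̄)/τ₀ = (4.3595·0.209044 − 0.172414·2.8) / 0.036630 = 0.428568/0.036630 ≈ 11.7.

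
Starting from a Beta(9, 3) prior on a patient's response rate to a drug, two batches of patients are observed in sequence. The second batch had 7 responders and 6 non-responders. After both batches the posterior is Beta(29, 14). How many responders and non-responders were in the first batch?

Because Beta–binomial updating is additive in the counts, the combined data contributed (α_post−α_prior, β_post−β_prior) successes and failures.
Total across both batches: 29−9=20 responders, 14−3=11 non-responders.
Subtract the second batch: 20−7=13 responders and 11−6=5 non-responders.

13 responders and 5 non-responders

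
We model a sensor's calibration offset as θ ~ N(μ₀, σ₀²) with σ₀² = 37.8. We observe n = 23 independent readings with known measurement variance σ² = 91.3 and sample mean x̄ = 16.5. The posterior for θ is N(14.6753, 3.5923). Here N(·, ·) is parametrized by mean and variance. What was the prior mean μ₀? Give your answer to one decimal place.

μ₀ = -2.7

The posterior mean is a precision-weighted average: μ_n = (τ₀μ₀ + τ_data·x̄)/(τ₀+τ_data), with τ₀=1/σ₀² and τ_data=n/σ².
Here τ₀ = 1/37.8 = 0.026455 and τ_data = 23/91.3 = 0.251917, so τ_n = 0.278372.
Rearranging for μ₀: μ₀ = (μ_n·τ_n − τ_data·x̄)/τ₀ = (14.6753·0.278372 − 0.251917·16.5) / 0.026455 = -0.071438/0.026455 ≈ -2.7.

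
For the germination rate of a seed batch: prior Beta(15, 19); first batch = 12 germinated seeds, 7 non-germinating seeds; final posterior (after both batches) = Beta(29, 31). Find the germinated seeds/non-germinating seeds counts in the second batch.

2 germinated seeds and 5 non-germinating seeds

Sequential conjugate updates are equivalent to a single update on the pooled data, so total successes = posterior α − prior α and total failures = posterior β − prior β.
Total across both batches: 29−15=14 germinated seeds, 31−19=12 non-germinating seeds.
Subtract the first batch: 14−12=2 germinated seeds and 12−7=5 non-germinating seeds.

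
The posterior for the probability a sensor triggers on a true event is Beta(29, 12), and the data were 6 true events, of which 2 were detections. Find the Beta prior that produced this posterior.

Beta is conjugate to the binomial likelihood: posterior = Beta(α+s, β+f).
Subtract the data counts: 29−2=27, 12−4=8.

Beta(27, 8)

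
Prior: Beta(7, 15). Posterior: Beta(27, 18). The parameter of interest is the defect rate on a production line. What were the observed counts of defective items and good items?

A Beta(a, b) prior with s successes and f failures in binomial data gives a Beta(a+s, b+f) posterior.
Match parameters: s=27−7=20, f=18−15=3.

20 defective items and 3 good items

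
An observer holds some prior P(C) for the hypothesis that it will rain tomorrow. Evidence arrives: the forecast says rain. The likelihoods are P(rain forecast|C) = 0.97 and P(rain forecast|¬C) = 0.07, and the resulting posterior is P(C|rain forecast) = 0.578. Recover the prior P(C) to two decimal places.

P(C) = 0.09

In odds form, posterior odds = prior odds × likelihood ratio, so prior odds = posterior odds ÷ LR.
Posterior odds = 0.578/(1−0.578) = 1.3697. LR = 0.97/0.07 = 13.8571.
Prior odds = 1.3697/13.8571 = 0.0988, so P(C) = 0.0988/(1+0.0988) ≈ 0.09.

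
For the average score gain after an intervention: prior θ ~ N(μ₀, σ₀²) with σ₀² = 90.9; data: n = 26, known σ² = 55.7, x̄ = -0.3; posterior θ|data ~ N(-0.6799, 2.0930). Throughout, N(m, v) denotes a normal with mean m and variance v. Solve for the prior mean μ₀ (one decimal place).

The posterior mean is a precision-weighted average: μ_n = (τ₀μ₀ + τ_data·x̄)/(τ₀+τ_data), with τ₀=1/σ₀² and τ_data=n/σ².
Here τ₀ = 1/90.9 = 0.011001 and τ_data = 26/55.7 = 0.466786, so τ_n = 0.477787.
Rearranging for μ₀: μ₀ = (μ_n·τ_n − τ_data·x̄)/τ₀ = (-0.6799·0.477787 − 0.466786·-0.3) / 0.011001 = -0.184812/0.011001 ≈ -16.8.

μ₀ = -16.8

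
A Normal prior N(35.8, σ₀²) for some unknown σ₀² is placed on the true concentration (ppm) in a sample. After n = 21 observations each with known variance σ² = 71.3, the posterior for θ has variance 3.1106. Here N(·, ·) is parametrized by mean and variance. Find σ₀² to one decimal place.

Posterior precision equals prior precision plus data precision: 1/σ_n² = 1/σ₀² + n/σ².
So 1/σ₀² = 1/3.1106 − 21/71.3 = 0.321481 − 0.294530 = 0.026951.
Hence σ₀² = 1/0.026951 ≈ 37.1.

σ₀² = 37.1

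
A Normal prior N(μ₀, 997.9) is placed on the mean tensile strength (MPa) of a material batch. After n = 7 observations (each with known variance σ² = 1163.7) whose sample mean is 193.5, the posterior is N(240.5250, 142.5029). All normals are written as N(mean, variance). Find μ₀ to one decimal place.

μ₀ = 522.8

With known observation variance, the Normal–Normal posterior has precision τ_n = τ₀ + n/σ² and mean μ_n = (τ₀μ₀ + (n/σ²)x̄)/τ_n.
Here τ₀ = 1/997.9 = 0.001002 and τ_data = 7/1163.7 = 0.006015, so τ_n = 0.007017.
Rearranging for μ₀: μ₀ = (μ_n·τ_n − τ_data·x̄)/τ₀ = (240.5250·0.007017 − 0.006015·193.5) / 0.001002 = 0.523861/0.001002 ≈ 522.8.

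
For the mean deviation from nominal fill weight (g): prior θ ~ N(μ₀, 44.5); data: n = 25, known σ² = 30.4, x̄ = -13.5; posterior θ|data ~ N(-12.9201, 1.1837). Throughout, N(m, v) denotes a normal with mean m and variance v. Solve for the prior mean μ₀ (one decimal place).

The posterior mean is a precision-weighted average: μ_n = (τ₀μ₀ + τ_data·x̄)/(τ₀+τ_data), with τ₀=1/σ₀² and τ_data=n/σ².
Here τ₀ = 1/44.5 = 0.022472 and τ_data = 25/30.4 = 0.822368, so τ_n = 0.844840.
Rearranging for μ₀: μ₀ = (μ_n·τ_n − τ_data·x̄)/τ₀ = (-12.9201·0.844840 − 0.822368·-13.5) / 0.022472 = 0.186551/0.022472 ≈ 8.3.

μ₀ = 8.3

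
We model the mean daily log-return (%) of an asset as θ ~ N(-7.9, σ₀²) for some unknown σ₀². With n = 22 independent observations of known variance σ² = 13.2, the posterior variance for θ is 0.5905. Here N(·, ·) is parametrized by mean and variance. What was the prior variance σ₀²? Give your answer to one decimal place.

σ₀² = 37.3

For the Normal–Normal model with known σ², precisions add: τ_n = τ₀ + n/σ².
So 1/σ₀² = 1/0.5905 − 22/13.2 = 1.693480 − 1.666667 = 0.026813.
Hence σ₀² = 1/0.026813 ≈ 37.3.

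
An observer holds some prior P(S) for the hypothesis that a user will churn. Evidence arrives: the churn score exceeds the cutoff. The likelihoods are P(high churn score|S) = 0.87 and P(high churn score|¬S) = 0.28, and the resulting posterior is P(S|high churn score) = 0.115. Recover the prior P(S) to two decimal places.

P(S) = 0.04

In odds form, posterior odds = prior odds × likelihood ratio, so prior odds = posterior odds ÷ LR.
Posterior odds = 0.115/(1−0.115) = 0.1299. LR = 0.87/0.28 = 3.1071.
Prior odds = 0.1299/3.1071 = 0.0418, so P(S) = 0.0418/(1+0.0418) ≈ 0.04.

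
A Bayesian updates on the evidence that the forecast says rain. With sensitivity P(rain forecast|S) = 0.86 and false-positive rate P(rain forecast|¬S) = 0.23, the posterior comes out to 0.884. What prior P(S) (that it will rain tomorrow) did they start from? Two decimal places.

In odds form, posterior odds = prior odds × likelihood ratio, so prior odds = posterior odds ÷ LR.
Posterior odds = 0.884/(1−0.884) = 7.6207. LR = 0.86/0.23 = 3.7391.
Prior odds = 7.6207/3.7391 = 2.0381, so P(S) = 2.0381/(1+2.0381) ≈ 0.67.

P(S) = 0.67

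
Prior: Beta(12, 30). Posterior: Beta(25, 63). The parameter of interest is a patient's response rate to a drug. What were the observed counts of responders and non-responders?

13 responders and 33 non-responders

Beta is conjugate to the binomial likelihood: posterior = Beta(a+s, b+f).
So s = 25 − 12 = 13 and f = 63 − 30 = 33.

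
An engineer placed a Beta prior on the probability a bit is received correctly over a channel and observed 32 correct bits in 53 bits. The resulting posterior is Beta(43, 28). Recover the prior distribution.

Under Beta–binomial conjugacy the posterior parameters are (α+s, β+f).
Subtract the data counts: 43−32=11, 28−21=7.

Beta(11, 7)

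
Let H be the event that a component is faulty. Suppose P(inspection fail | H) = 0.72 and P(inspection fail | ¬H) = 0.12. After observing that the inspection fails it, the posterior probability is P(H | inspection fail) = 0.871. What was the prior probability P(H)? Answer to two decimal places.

P(H) = 0.53

In odds form, posterior odds = prior odds × likelihood ratio, so prior odds = posterior odds ÷ LR.
Posterior odds = 0.871/(1−0.871) = 6.7519. LR = 0.72/0.12 = 6.0000.
Prior odds = 6.7519/6.0000 = 1.1253, so P(H) = 1.1253/(1+1.1253) ≈ 0.53.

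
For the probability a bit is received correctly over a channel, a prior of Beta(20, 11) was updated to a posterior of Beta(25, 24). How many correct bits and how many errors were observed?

Beta is conjugate to the binomial likelihood: posterior = Beta(a+s, b+f).
So s = 25 − 20 = 5 and f = 24 − 11 = 13.

5 correct bits and 13 errors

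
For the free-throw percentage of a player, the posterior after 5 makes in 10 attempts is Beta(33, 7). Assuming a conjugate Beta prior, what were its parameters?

Beta(28, 2)

Beta is conjugate to the binomial likelihood: posterior = Beta(α+s, β+f).
So α = 33 − 5 = 28 and β = 7 − 5 = 2.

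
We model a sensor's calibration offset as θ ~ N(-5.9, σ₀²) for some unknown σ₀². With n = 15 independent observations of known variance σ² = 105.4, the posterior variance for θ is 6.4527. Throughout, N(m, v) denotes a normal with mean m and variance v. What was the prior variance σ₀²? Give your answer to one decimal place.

For the Normal–Normal model with known σ², precisions add: τ_n = τ₀ + n/σ².
So 1/σ₀² = 1/6.4527 − 15/105.4 = 0.154974 − 0.142315 = 0.012659.
Hence σ₀² = 1/0.012659 ≈ 79.0.

σ₀² = 79.0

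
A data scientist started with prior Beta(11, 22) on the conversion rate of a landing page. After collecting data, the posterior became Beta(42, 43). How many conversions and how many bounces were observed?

31 conversions and 21 bounces

Under Beta–binomial conjugacy the posterior parameters are (a+s, b+f).
Match parameters: s=42−11=31, f=43−22=21.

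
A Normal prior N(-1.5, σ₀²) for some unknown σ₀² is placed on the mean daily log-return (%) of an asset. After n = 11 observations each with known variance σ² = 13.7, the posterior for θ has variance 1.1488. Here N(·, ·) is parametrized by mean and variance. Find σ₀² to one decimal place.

σ₀² = 14.8

Posterior precision equals prior precision plus data precision: 1/σ_n² = 1/σ₀² + n/σ².
So 1/σ₀² = 1/1.1488 − 11/13.7 = 0.870474 − 0.802920 = 0.067554.
Hence σ₀² = 1/0.067554 ≈ 14.8.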